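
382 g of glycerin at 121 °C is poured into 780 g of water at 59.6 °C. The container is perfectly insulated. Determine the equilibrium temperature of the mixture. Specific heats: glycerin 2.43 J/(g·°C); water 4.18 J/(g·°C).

T_f ≈ 73.2 °C

T_f = Σ m_i c_i T_i / Σ m_i c_i:
T_f = (928.26×121 + 3260.4×59.6) / (928.26 + 3260.4)
    = 306639 / 4188.7 ≈ 73.21 °C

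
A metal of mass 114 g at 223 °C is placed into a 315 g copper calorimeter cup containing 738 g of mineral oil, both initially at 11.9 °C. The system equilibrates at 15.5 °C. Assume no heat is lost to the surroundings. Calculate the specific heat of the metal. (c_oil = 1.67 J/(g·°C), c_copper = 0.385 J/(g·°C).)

Energy conservation, ΣQ = 0:
114·c·(15.5 − 223) + 738·1.67·(15.5 − 11.9) + 315·0.385·(15.5 − 11.9) = 0
-23655 c = -4873.4
c = -4873.4/-23655 ≈ 0.206 J/(g·°C)

c ≈ 0.206 J/(g·°C)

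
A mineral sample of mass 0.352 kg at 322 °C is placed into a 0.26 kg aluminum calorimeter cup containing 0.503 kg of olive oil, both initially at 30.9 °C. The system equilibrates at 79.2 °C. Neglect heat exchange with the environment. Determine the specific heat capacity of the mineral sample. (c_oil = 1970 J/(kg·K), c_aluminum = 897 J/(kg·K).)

c ≈ 692 J/(kg·K)

Conservation of energy gives ΣQ = 0:
0.352×c×(79.2 − 322) + 0.503×1970×(79.2 − 30.9) + 0.26×897×(79.2 − 30.9) = 0
-85.47 c = -59125
c = -59125/-85.47 ≈ 691.8 J/(kg·K)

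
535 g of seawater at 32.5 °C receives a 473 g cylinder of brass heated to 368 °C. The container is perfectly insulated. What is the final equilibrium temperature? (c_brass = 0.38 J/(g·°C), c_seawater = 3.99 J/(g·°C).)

T_f ≈ 58.6 °C

Conservation of energy gives ΣQ = 0:
473*0.38*(T − 368) + 535*3.99*(T − 32.5) = 0
(179.74 + 2134.7) T = 179.74*368 + 2134.7*32.5
T ≈ 58.56 °C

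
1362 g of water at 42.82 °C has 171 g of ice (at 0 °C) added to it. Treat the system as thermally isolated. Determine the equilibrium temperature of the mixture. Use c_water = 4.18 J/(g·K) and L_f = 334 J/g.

T_f ≈ 29.1 °C

Let T be the final temperature. ΣQ_i = 0:
melt ice: 171·334 = 57114; meltwater 0→T: 171·4.18·T = 714.78 T; water: 5693.2(T − 42.82)
6407.9 T = 243781 − 57114 = 186667
T ≈ 29.13 °C. Since T > 0 °C, the all-ice-melts assumption holds.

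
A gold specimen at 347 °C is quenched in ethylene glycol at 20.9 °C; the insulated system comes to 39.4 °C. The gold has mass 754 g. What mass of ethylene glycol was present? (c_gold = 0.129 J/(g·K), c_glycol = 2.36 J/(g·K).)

Let T be the final temperature. ΣQ_i = 0:
754·0.129·(39.4 − 347) + m·2.36·(39.4 − 20.9) = 0
43.66 m = 29919
m = 29919/43.66 ≈ 685.3 g

m ≈ 685 g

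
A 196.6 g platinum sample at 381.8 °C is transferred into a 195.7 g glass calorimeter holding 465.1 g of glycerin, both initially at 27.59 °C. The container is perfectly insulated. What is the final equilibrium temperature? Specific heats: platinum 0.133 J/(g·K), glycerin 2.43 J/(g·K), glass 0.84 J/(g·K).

T_f ≈ 34.6 °C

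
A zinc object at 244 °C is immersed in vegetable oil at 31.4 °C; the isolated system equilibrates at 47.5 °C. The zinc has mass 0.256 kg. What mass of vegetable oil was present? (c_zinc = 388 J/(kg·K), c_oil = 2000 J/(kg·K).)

m ≈ 0.606 kg

Heat lost by the zinc = heat gained by the oil:
0.256×388×(244 − 47.5) = m×2000×(47.5 − 31.4)
32200 m = 19518  ⇒  m ≈ 0.6061 kg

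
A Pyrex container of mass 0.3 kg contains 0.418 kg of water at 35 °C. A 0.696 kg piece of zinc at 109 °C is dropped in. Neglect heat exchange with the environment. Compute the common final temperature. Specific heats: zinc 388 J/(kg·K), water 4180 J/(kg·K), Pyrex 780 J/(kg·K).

T_f ≈ 43.9 °C

Taking heat into each body as positive, Σ m c ΔT = 0:
0.696*388*(T − 109) + 0.418*4180*(T − 35) + 0.3*780*(T − 35) = 0
270.05(T − 109) + 1747.2(T − 35) + 234(T − 35) = 0
(270.05 + 1747.2 + 234) T = 270.05*109 + 1747.2*35 + 234*35
T = 98779/2251.3 ≈ 43.88 °C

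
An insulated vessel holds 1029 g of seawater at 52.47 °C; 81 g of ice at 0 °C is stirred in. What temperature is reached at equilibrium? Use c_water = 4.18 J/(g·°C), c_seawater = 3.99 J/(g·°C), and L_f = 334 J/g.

T_f ≈ 42.4 °C

Conservation of energy gives ΣQ = 0:
latent heat to melt: 81×334 = 27054
  meltwater 0→T: 81×4.18×T = 338.58 T
  seawater cools: 1029×3.99×(T − 52.47) = 4105.7(T − 52.47)
4444.3 T = 215427 − 27054 = 188373
T ≈ 42.39 °C. Since T > 0 °C, the all-ice-melts assumption holds.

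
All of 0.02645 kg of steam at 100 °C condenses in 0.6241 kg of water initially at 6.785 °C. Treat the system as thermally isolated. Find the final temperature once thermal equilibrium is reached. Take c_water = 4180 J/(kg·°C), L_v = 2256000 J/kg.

T_f ≈ 32.5 °C

Net heat exchanged in the isolated system is zero:
condense steam: −0.02645×2256000 = −59671
  condensate cools 100→T: 0.02645×4180×(T − 100) = 110.56(T − 100)
  water warms: 0.6241×4180×(T − 6.785) = 2608.7(T − 6.785)
2719.3 T = 59671 + 11056 + 17700 = 88428
T ≈ 32.52 °C (< 100 °C, so full condensation is consistent).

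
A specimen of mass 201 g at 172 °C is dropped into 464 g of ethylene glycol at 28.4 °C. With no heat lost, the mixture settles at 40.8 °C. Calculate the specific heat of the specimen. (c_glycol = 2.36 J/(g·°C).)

c ≈ 0.515 J/(g·°C)

Heat lost by the specimen = heat gained by the glycol:
201×c×(172 − 40.8) = 464×2.36×(40.8 − 28.4)
26371 c = 13578  ⇒  c ≈ 0.5149 J/(g·°C)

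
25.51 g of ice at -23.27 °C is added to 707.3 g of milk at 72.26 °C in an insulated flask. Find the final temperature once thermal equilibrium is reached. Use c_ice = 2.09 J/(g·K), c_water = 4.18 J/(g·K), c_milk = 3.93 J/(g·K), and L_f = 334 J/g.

Net heat exchanged in the isolated system is zero:
warm ice to 0 °C: 25.51×2.09×(0 − (-23.27)) = 1240.7
  fusion: m_ice L_f = 25.51×334 = 8520.3
  warm the meltwater: 106.63 T
  milk cools: 707.3×3.93×(T − 72.26) = 2779.7(T − 72.26)
2886.3 T = 200860 − 9761 = 191099
T ≈ 66.21 °C — above 0 °C, consistent with complete melting.

T_f ≈ 66.2 °C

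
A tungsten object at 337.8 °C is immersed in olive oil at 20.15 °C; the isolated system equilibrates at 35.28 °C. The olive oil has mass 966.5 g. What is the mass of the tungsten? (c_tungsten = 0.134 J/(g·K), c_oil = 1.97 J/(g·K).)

Heat gained plus heat lost sum to zero:
m×0.134×(35.28 − 337.8) + 966.5×1.97×(35.28 − 20.15) = 0
-40.54 m = -28808
m = -28808/-40.54 ≈ 710.6 g

m ≈ 711 g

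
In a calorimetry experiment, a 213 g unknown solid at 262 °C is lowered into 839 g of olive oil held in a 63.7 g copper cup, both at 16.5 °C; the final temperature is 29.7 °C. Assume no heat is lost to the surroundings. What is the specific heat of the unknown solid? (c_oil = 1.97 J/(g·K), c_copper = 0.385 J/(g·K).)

Setting the total heat transfer to zero:
213×c×(29.7 − 262) + 839×1.97×(29.7 − 16.5) + 63.7×0.385×(29.7 − 16.5) = 0
-49480 c = -22141
c = -22141/-49480 ≈ 0.4475 J/(g·K)

c ≈ 0.447 J/(g·K)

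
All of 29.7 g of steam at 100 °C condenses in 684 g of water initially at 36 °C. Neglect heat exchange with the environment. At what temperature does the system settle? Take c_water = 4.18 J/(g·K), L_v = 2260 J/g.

T_f ≈ 61.2 °C

Energy balance with sensible and latent terms:
condense steam: −29.7×2260 = −67122
  condensate cools 100→T: 29.7×4.18×(T − 100) = 124.15(T − 100)
  water warms: 684×4.18×(T − 36) = 2859.1(T − 36)
2983.3 T = 67122 + 12415 + 102928 = 182465
T ≈ 61.16 °C (< 100 °C, so full condensation is consistent).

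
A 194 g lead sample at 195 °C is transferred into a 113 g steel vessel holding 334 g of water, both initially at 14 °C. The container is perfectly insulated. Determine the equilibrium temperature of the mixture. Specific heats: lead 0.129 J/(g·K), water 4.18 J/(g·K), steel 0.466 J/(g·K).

T_f ≈ 17.1 °C

Energy conservation, ΣQ = 0:
194×0.129×(T − 195) + 334×4.18×(T − 14) + 113×0.466×(T − 14) = 0
25.03(T − 195) + 1396.1(T − 14) + 52.66(T − 14) = 0
(25.03 + 1396.1 + 52.66) T = 25.03×195 + 1396.1×14 + 52.66×14
T ≈ 17.07 °C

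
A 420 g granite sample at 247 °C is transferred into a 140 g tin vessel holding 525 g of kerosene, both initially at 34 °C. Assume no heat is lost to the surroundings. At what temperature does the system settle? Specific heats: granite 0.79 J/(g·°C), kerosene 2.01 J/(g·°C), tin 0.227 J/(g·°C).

Taking heat into each body as positive, Σ m c ΔT = 0:
420*0.79*(T − 247) + 525*2.01*(T − 34) + 140*0.227*(T − 34) = 0
331.8(T − 247) + 1055.2(T − 34) + 31.78(T − 34) = 0
(331.8 + 1055.2 + 31.78) T = 331.8*247 + 1055.2*34 + 31.78*34
T = 118914/1418.8 ≈ 83.81 °C

T_f ≈ 83.8 °C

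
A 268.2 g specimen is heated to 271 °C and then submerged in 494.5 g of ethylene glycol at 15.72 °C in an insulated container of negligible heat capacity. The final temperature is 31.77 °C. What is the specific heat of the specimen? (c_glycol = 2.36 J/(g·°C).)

c ≈ 0.292 J/(g·°C)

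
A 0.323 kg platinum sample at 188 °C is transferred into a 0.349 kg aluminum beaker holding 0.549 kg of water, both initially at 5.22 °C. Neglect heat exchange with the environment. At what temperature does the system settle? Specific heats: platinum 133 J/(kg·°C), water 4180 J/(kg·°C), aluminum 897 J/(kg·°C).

T_f ≈ 8.2 °C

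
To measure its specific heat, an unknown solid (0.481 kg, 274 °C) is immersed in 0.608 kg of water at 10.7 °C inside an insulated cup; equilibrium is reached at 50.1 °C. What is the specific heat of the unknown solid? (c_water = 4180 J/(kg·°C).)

c ≈ 930 J/(kg·°C)

Heat lost by the unknown solid = heat gained by the water:
0.481·c·(274 − 50.1) = 0.608·4180·(50.1 − 10.7)
107.7 c = 100133  ⇒  c ≈ 929.8 J/(kg·°C)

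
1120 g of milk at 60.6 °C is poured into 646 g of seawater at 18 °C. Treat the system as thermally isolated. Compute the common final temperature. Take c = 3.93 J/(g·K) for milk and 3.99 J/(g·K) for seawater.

T_f ≈ 44.9 °C

T_f is the heat-capacity-weighted average of the initial temperatures:
T_f = (4401.6×60.6 + 2577.5×18) / (4401.6 + 2577.5)
    = 313133 / 6979.1 ≈ 44.87 °C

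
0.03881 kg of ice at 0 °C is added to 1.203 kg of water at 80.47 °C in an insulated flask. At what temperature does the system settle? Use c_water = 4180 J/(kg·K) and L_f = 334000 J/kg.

Heat gained plus heat lost sum to zero:
latent heat to melt: 0.03881×334000 = 12963; warm the meltwater: 162.23 T; water cools: 1.203×4180×(T − 80.47) = 5028.5(T − 80.47)
5190.8 T = 404647 − 12963 = 391684
T ≈ 75.46 °C (positive, so assuming full melt was valid).

T_f ≈ 75.5 °C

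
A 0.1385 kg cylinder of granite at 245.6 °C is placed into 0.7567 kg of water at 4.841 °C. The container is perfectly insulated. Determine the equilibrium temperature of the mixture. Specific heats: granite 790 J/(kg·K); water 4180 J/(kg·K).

T_f = Σ m_i c_i T_i / Σ m_i c_i:
T_f = (109.42*245.6 + 3163*4.841) / (109.42 + 3163)
    = 42184 / 3272.4 ≈ 12.89 °C

T_f ≈ 12.9 °C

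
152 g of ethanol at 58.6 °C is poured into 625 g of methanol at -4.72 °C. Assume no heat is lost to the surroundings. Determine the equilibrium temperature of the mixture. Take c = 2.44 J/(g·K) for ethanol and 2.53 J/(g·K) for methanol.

Net heat exchanged in the isolated system is zero:
152×2.44×(T − 58.6) + 625×2.53×(T − (-4.72)) = 0
370.88(T − 58.6) + 1581.2(T − (-4.72)) = 0
1952.1 T = 14270
T = 14270 / 1952.1 = 7.31 °C

T_f ≈ 7.3 °C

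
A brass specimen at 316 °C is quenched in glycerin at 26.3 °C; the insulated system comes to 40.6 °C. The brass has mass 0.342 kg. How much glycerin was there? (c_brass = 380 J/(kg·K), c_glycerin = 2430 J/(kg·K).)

Taking heat into each body as positive, Σ m c ΔT = 0:
0.342·380·(40.6 − 316) + m·2430·(40.6 − 26.3) = 0
34749 m = 35791
m = 35791/34749 ≈ 1.03 kg

m ≈ 1.03 kg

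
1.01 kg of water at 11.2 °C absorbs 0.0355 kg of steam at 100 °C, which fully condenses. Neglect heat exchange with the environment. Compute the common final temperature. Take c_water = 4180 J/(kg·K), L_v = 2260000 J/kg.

Sum of m c ΔT and latent-heat terms is zero:
latent heat released on condensation: 0.0355×2260000 = 80230; condensate cools 100→T: 0.0355×4180×(T − 100) = 148.39(T − 100); water warms: 1.01×4180×(T − 11.2) = 4221.8(T − 11.2)
4370.2 T = 80230 + 14839 + 47284 = 142353
T ≈ 32.57 °C, under the boiling point, so the assumption holds.

T_f ≈ 32.6 °C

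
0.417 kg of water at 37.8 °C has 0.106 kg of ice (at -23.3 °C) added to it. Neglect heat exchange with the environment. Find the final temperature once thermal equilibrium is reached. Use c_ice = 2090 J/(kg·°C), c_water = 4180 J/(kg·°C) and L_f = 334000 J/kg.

Net heat exchanged in the isolated system is zero:
warm ice to 0 °C: 0.106·2090·(0 − (-23.3)) = 5161.9; fusion: m_ice L_f = 0.106·334000 = 35404; meltwater 0→T: 0.106·4180·T = 443.08 T; water cools: 0.417·4180·(T − 37.8) = 1743.1(T − 37.8)
2186.1 T = 65888 − 40566 = 25322
T ≈ 11.58 °C (positive, so assuming full melt was valid).

T_f ≈ 11.6 °C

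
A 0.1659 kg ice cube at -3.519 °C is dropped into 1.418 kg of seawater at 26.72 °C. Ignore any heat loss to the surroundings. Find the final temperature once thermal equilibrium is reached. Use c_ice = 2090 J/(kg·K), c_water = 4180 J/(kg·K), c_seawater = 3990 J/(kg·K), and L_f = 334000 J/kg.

Let T be the final temperature. ΣQ_i = 0:
ice -3.519→0 °C: 0.1659×2090×3.519 = 1220.1; latent heat to melt: 0.1659×334000 = 55411; warm the meltwater: 693.46 T; seawater cools: 1.418×3990×(T − 26.72) = 5657.8(T − 26.72)
6351.3 T = 151177 − 56631 = 94546
T ≈ 14.89 °C. Since T > 0 °C, the all-ice-melts assumption holds.

T_f ≈ 14.9 °C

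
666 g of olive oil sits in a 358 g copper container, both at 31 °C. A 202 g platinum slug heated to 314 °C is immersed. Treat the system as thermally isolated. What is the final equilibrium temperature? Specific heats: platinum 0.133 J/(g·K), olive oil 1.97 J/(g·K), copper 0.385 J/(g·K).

Let T be the final temperature. ΣQ_i = 0:
202×0.133×(T − 314) + 666×1.97×(T − 31) + 358×0.385×(T − 31) = 0
(26.87 + 1312 + 137.83) T = 26.87×314 + 1312×31 + 137.83×31
T ≈ 36.15 °C

T_f ≈ 36.1 °C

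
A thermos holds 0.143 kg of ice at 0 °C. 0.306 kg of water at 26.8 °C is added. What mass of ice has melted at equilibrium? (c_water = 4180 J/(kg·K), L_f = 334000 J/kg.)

Water can give up m c ΔT = 0.306×4180×26.8 = 34279 J before reaching 0 °C.
Fully melting the ice requires m_ice L_f = 0.143×334000 = 47762 J.
Since 34279 < 47762 J, not all the ice melts; equilibrium is at 0 °C.
m_melted×334000 = 34279  ⇒  m_melted ≈ 0.1026 kg.

m_melted ≈ 0.103 kg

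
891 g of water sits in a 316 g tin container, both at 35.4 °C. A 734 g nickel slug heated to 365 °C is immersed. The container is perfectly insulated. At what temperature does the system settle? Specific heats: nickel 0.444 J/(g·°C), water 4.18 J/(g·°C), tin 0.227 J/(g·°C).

Taking heat into each body as positive, Σ m c ΔT = 0:
734·0.444·(T − 365) + 891·4.18·(T − 35.4) + 316·0.227·(T − 35.4) = 0
4122 T = 253334
T = 253334/4122 ≈ 61.46 °C

T_f ≈ 61.5 °C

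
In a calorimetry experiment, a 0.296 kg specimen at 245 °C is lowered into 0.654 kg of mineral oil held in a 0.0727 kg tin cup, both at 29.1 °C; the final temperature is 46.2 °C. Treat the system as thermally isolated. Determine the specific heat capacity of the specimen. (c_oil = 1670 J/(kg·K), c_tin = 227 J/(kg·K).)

c ≈ 322 J/(kg·K)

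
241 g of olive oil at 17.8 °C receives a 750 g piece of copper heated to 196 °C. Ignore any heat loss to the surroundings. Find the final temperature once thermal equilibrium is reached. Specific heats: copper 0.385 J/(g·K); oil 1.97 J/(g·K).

T_f ≈ 85.2 °C

Set heat shed by the hot body equal to heat absorbed by the cold body:
750×0.385×(196 − T) = 241×1.97×(T − 17.8)
288.75(196 − T) = 474.77(T − 17.8)
763.52 T = 65046  ⇒  T ≈ 85.19 °C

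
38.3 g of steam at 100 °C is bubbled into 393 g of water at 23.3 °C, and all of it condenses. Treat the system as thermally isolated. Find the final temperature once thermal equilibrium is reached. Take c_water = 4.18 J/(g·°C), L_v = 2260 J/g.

Energy conservation, ΣQ = 0:
latent heat released on condensation: 38.3·2260 = 86558; condensate cools 100→T: 38.3·4.18·(T − 100) = 160.09(T − 100); water warms: 393·4.18·(T − 23.3) = 1642.7(T − 23.3)
1802.8 T = 86558 + 16009 + 38276 = 140843
T ≈ 78.12 °C, under the boiling point, so the assumption holds.

T_f ≈ 78.1 °C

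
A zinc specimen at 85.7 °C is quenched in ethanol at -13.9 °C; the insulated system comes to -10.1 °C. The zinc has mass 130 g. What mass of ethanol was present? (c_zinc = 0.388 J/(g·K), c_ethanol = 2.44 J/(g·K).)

m ≈ 521 g

Taking heat into each body as positive, Σ m c ΔT = 0:
130×0.388×(-10.1 − 85.7) + m×2.44×(-10.1 − (-13.9)) = 0
9.272 m = 4832.2
m = 4832.2/9.272 ≈ 521.2 g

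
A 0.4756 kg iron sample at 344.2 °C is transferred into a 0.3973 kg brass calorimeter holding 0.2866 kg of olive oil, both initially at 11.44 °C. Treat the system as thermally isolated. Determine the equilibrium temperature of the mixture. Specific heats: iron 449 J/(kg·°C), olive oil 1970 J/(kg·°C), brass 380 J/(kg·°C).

T_f ≈ 87.9 °C

T_f = Σ m_i c_i T_i / Σ m_i c_i:
T_f = (213.54*344.2 + 564.6*11.44 + 150.97*11.44) / (213.54 + 564.6 + 150.97)
    = 81688 / 929.12 ≈ 87.92 °C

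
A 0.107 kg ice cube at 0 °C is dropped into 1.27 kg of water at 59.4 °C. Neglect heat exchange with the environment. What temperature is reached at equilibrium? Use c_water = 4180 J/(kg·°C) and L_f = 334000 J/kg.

T_f ≈ 48.6 °C

Net heat exchanged in the isolated system is zero:
melt ice: 0.107×334000 = 35738; meltwater 0→T: 0.107×4180×T = 447.26 T; water: 5308.6(T − 59.4)
5755.9 T = 315331 − 35738 = 279593
T ≈ 48.58 °C (positive, so assuming full melt was valid).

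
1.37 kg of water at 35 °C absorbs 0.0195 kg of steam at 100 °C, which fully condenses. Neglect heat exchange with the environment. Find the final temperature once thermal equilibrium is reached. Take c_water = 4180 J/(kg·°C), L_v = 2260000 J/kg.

Heat gained plus heat lost sum to zero:
condense steam: −0.0195×2260000 = −44070; condensed water 100 °C→T: 81.51(T − 100); original water: 5726.6(T − 35)
5808.1 T = 44070 + 8151 + 200431 = 252652
T ≈ 43.50 °C — below 100 °C, confirming all the steam condensed.

T_f ≈ 43.5 °C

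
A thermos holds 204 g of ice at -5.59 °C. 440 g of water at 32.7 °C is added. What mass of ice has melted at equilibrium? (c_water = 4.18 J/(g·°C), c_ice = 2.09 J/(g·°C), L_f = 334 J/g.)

m_melted ≈ 173 g

Water can give up m c ΔT = 440·4.18·32.7 = 60142 J before reaching 0 °C.
Of that, 204·2.09·5.59 = 2383.4 J goes to bring the ice to 0 °C, leaving 57758 J.
Fully melting the ice requires m_ice L_f = 204·334 = 68136 J.
That's not enough to melt it all — equilibrium is at 0 °C with ice remaining.
Mass melted = 57758/334 ≈ 172.9 g.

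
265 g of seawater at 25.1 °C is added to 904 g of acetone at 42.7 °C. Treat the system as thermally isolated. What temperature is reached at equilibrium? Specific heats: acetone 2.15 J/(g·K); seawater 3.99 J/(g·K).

T_f ≈ 36.5 °C

Energy conservation, ΣQ = 0:
904×2.15×(T − 42.7) + 265×3.99×(T − 25.1) = 0
(1943.6 + 1057.4) T = 1943.6×42.7 + 1057.4×25.1
T = 109531/3000.9 ≈ 36.50 °C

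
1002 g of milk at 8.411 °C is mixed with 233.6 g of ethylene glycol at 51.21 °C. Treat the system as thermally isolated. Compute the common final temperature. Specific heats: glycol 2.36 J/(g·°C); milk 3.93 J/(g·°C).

T_f ≈ 13.7 °C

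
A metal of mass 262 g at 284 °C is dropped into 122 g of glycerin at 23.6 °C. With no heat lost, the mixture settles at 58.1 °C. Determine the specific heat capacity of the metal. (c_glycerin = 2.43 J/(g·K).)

c ≈ 0.173 J/(g·K)

m_s c (T_s − T_f) = m_glycerin c_glycerin (T_f − T_0):
262·c·(284 − 58.1) = 122·2.43·(58.1 − 23.6)
59186 c = 10228  ⇒  c ≈ 0.1728 J/(g·K)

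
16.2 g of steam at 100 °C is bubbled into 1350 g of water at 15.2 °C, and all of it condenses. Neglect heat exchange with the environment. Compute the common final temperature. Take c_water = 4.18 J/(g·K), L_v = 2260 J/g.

Energy balance with sensible and latent terms:
latent heat released on condensation: 16.2×2260 = 36612; condensed water 100 °C→T: 67.72(T − 100); water warms: 1350×4.18×(T − 15.2) = 5643(T − 15.2)
5710.7 T = 36612 + 6771.6 + 85774 = 129157
T ≈ 22.62 °C — below 100 °C, confirming all the steam condensed.

T_f ≈ 22.6 °C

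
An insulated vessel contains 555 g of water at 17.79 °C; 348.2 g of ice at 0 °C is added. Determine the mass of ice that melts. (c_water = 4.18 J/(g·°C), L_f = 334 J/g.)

m_melted ≈ 124 g

Water can give up m c ΔT = 555×4.18×17.79 = 41271 J before reaching 0 °C.
Fully melting the ice requires m_ice L_f = 348.2×334 = 116299 J.
That's not enough to melt it all — equilibrium is at 0 °C with ice remaining.
Mass melted = 41271/334 ≈ 123.6 g.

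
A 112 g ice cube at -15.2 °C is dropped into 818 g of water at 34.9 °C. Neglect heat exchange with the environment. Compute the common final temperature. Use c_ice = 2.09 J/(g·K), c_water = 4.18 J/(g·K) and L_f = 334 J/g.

T_f ≈ 20.2 °C

Setting the total heat transfer to zero:
ice -15.2→0 °C: 112×2.09×15.2 = 3558; melt ice: 112×334 = 37408; meltwater 0→T: 112×4.18×T = 468.16 T; water cools: 818×4.18×(T − 34.9) = 3419.2(T − 34.9)
3887.4 T = 119331 − 40966 = 78365
T ≈ 20.16 °C. Since T > 0 °C, the all-ice-melts assumption holds.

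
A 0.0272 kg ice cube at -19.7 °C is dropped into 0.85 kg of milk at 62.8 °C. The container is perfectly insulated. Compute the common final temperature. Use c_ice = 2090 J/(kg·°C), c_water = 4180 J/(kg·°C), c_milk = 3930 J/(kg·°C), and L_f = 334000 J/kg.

T_f ≈ 57.8 °C

Setting the total heat transfer to zero:
ice -19.7→0 °C: 0.0272·2090·19.7 = 1119.9
  melt ice: 0.0272·334000 = 9084.8
  warm the meltwater: 113.7 T
  milk: 3340.5(T − 62.8)
3454.2 T = 209783 − 10205 = 199579
T ≈ 57.78 °C. Since T > 0 °C, the all-ice-melts assumption holds.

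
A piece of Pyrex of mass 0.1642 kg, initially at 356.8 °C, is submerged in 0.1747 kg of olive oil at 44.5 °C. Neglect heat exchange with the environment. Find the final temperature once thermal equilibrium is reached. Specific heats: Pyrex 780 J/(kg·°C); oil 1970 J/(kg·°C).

T_f ≈ 129.2 °C

Let T be the final temperature. ΣQ_i = 0:
0.1642·780·(T − 356.8) + 0.1747·1970·(T − 44.5) = 0
472.24 T = 61013
T = 61013/472.24 ≈ 129.20 °C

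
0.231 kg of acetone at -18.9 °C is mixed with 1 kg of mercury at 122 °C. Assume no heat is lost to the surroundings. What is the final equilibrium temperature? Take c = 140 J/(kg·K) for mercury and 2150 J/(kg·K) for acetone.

Net heat exchanged in the isolated system is zero:
1*140*(T − 122) + 0.231*2150*(T − (-18.9)) = 0
140(T − 122) + 496.65(T − (-18.9)) = 0
636.65 T = 7693.3
T = 7693.3 / 636.65 = 12.1 °C

T_f ≈ 12.1 °C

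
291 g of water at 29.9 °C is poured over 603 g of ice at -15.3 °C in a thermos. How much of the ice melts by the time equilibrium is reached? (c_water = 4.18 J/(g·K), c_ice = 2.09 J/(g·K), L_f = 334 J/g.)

m_melted ≈ 51.2 g

Cooling the water to 0 °C releases 291·4.18·29.9 = 36370 J.
Warming the ice to 0 °C takes 603·2.09·15.3 = 19282 J, leaving 17088 J for melting.
To melt every bit of ice: 603·334 = 201402 J.
That's not enough to melt it all — equilibrium is at 0 °C with ice remaining.
Mass melted = 17088/334 ≈ 51.16 g.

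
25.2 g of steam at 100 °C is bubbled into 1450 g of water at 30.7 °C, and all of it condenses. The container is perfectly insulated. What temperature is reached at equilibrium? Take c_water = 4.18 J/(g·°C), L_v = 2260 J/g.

Let T be the final temperature. ΣQ_i = 0:
condense steam: −25.2×2260 = −56952; condensed water 100 °C→T: 105.34(T − 100); original water: 6061(T − 30.7)
6166.3 T = 56952 + 10534 + 186073 = 253558
T ≈ 41.12 °C — below 100 °C, confirming all the steam condensed.

T_f ≈ 41.1 °C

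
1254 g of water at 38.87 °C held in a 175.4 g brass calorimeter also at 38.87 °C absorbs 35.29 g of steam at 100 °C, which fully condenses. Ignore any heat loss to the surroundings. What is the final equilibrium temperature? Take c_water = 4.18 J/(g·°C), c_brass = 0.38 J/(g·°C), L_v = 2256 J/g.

T_f ≈ 55.1 °C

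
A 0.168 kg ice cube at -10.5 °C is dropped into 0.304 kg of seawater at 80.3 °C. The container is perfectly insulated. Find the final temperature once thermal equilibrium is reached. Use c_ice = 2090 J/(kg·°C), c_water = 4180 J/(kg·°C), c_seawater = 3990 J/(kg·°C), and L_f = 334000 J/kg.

T_f ≈ 19.6 °C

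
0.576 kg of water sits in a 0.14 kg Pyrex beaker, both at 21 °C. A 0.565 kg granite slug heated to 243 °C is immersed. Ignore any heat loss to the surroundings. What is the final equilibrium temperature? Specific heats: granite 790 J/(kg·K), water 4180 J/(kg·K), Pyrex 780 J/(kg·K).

Heat gained plus heat lost sum to zero:
0.565·790·(T − 243) + 0.576·4180·(T − 21) + 0.14·780·(T − 21) = 0
446.35(T − 243) + 2407.7(T − 21) + 109.2(T − 21) = 0
2963.2 T = 161318
T = 161318 / 2963.2 = 54.4 °C

T_f ≈ 54.4 °C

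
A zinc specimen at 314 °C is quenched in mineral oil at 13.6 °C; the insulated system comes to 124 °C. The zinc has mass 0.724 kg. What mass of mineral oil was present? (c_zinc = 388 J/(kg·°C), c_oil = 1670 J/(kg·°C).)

m ≈ 0.289 kg

Heat lost by the zinc = heat gained by the oil:
0.724·388·(314 − 124) = m·1670·(124 − 13.6)
184368 m = 53373  ⇒  m ≈ 0.2895 kg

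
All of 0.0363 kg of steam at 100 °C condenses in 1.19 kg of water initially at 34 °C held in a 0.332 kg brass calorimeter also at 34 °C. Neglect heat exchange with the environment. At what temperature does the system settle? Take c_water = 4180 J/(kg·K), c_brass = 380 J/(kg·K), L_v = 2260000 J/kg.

T_f ≈ 51.5 °C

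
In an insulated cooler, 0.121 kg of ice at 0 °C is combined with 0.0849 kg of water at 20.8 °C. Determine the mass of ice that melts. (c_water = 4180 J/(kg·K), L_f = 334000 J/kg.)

Water can give up m c ΔT = 0.0849×4180×20.8 = 7381.5 J before reaching 0 °C.
Melting all 0.121 kg of ice would need 0.121×334000 = 40414 J.
7381.5 J < 40414 J, so only part of the ice melts and the system sits at 0 °C.
m_melted×334000 = 7381.5  ⇒  m_melted ≈ 0.0221 kg.

m_melted ≈ 0.0221 kg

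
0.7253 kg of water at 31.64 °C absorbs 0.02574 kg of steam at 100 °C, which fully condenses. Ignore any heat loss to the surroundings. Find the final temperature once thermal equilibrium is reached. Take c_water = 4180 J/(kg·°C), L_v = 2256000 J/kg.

T_f ≈ 52.5 °C

Energy balance with sensible and latent terms:
condense steam: −0.02574·2256000 = −58069
  condensed water 100 °C→T: 107.59(T − 100)
  water warms: 0.7253·4180·(T − 31.64) = 3031.8(T − 31.64)
3139.3 T = 58069 + 10759 + 95925 = 164753
T ≈ 52.48 °C, under the boiling point, so the assumption holds.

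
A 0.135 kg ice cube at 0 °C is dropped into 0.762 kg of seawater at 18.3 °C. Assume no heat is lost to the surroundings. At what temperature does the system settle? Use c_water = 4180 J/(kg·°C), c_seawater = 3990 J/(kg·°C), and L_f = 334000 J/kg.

T_f ≈ 2.9 °C

Taking heat into each body as positive, Σ m c ΔT = 0:
latent heat to melt: 0.135×334000 = 45090
  meltwater 0→T: 0.135×4180×T = 564.3 T
  seawater cools: 0.762×3990×(T − 18.3) = 3040.4(T − 18.3)
3604.7 T = 55639 − 45090 = 10549
T ≈ 2.93 °C (positive, so assuming full melt was valid).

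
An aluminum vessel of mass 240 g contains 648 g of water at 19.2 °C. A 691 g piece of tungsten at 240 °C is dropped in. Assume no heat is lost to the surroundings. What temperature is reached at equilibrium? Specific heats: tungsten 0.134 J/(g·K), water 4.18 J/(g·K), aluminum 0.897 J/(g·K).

T_f = Σ m_i c_i T_i / Σ m_i c_i:
T_f = (92.59×240 + 2708.6×19.2 + 215.28×19.2) / (92.59 + 2708.6 + 215.28)
    = 78362 / 3016.5 ≈ 25.98 °C

T_f ≈ 26.0 °C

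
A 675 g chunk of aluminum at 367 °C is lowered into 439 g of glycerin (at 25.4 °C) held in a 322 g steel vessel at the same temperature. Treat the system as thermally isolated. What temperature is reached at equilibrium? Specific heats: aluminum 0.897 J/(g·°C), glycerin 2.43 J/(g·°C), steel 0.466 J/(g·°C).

T_f is the heat-capacity-weighted average of the initial temperatures:
T_f = (605.48·367 + 1066.8·25.4 + 150.05·25.4) / (605.48 + 1066.8 + 150.05)
    = 253117 / 1822.3 ≈ 138.90 °C

T_f ≈ 138.9 °C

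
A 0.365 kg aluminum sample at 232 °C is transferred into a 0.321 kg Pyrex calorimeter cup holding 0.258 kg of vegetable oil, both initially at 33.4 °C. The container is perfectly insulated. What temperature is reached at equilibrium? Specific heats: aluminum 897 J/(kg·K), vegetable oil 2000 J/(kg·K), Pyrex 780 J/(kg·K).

T_f ≈ 92.8 °C

Conservation of energy gives ΣQ = 0:
0.365*897*(T − 232) + 0.258*2000*(T − 33.4) + 0.321*780*(T − 33.4) = 0
327.4(T − 232) + 516(T − 33.4) + 250.38(T − 33.4) = 0
1093.8 T = 101555
T ≈ 92.85 °C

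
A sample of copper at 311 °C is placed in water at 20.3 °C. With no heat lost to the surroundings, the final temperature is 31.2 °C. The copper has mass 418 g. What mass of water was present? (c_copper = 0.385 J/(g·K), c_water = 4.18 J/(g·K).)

m ≈ 988 g

|Q_copper| = |Q_water|:
418·0.385·(311 − 31.2) = m·4.18·(31.2 − 20.3)
45.56 m = 45028  ⇒  m ≈ 988.3 g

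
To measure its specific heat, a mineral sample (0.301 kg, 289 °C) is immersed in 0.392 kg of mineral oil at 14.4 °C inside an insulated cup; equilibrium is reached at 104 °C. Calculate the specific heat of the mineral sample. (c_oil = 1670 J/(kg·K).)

Energy conservation, ΣQ = 0:
0.301×c×(104 − 289) + 0.392×1670×(104 − 14.4) = 0
-55.68 c = -58656
c = -58656/-55.68 ≈ 1053 J/(kg·K)

c ≈ 1050 J/(kg·K)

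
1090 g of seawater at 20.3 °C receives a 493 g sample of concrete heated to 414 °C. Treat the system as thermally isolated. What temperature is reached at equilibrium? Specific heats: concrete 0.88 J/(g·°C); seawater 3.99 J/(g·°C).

T_f is the heat-capacity-weighted average of the initial temperatures:
T_f = (433.84*414 + 4349.1*20.3) / (433.84 + 4349.1)
    = 267896 / 4782.9 ≈ 56.01 °C

T_f ≈ 56.0 °C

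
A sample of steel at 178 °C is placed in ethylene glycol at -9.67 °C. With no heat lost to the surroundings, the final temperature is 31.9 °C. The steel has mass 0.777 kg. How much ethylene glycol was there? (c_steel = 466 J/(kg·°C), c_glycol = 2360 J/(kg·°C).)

m ≈ 0.539 kg

Setting the total heat transfer to zero:
0.777·466·(31.9 − 178) + m·2360·(31.9 − (-9.67)) = 0
98105 m = 52900
m = 52900/98105 ≈ 0.5392 kg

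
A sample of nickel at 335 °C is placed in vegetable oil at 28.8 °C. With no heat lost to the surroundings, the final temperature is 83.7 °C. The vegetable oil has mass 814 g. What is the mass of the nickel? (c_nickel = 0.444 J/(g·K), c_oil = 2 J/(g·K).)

m ≈ 801 g

Heat lost by the nickel = heat gained by the oil:
m·0.444·(335 − 83.7) = 814·2·(83.7 − 28.8)
111.58 m = 89377  ⇒  m ≈ 801 g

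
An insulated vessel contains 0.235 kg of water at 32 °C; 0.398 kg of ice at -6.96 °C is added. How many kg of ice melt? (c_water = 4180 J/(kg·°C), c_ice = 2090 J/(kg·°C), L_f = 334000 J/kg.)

Cooling the water to 0 °C releases 0.235×4180×32 = 31434 J.
Warming the ice to 0 °C takes 0.398×2090×6.96 = 5789.5 J, leaving 25644 J for melting.
Melting all 0.398 kg of ice would need 0.398×334000 = 132932 J.
That's not enough to melt it all — equilibrium is at 0 °C with ice remaining.
m_melt = 25644 / L_f = 0.07678 kg.

m_melted ≈ 0.0768 kg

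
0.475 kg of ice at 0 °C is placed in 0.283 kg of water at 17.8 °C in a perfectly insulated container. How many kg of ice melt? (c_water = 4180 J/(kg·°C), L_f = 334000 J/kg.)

Cooling the water to 0 °C releases 0.283×4180×17.8 = 21056 J.
Melting all 0.475 kg of ice would need 0.475×334000 = 158650 J.
21056 J < 158650 J, so only part of the ice melts and the system sits at 0 °C.
m_melt = 21056 / L_f = 0.06304 kg.

m_melted ≈ 0.063 kg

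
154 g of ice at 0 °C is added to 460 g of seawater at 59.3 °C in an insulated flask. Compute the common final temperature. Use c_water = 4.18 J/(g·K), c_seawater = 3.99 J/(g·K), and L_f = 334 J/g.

T_f ≈ 23.2 °C

Taking heat into each body as positive, Σ m c ΔT = 0:
latent heat to melt: 154×334 = 51436; meltwater 0→T: 154×4.18×T = 643.72 T; seawater: 1835.4(T − 59.3)
2479.1 T = 108839 − 51436 = 57403
T ≈ 23.15 °C — above 0 °C, consistent with complete melting.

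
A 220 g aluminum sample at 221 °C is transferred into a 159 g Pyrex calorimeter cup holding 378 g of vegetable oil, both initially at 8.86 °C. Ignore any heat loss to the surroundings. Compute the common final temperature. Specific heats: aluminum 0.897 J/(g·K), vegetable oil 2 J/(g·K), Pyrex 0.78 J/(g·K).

T_f = Σ m_i c_i T_i / Σ m_i c_i:
T_f = (197.34×221 + 756×8.86 + 124.02×8.86) / (197.34 + 756 + 124.02)
    = 51409 / 1077.4 ≈ 47.72 °C

T_f ≈ 47.7 °C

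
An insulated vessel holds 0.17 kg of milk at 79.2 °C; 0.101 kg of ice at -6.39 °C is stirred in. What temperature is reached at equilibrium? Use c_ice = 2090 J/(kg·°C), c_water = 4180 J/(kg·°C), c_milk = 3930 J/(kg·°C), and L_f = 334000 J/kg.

T_f ≈ 16.4 °C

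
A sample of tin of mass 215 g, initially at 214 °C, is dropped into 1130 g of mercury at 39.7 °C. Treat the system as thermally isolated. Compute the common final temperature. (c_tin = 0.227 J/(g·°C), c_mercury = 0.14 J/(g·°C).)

T_f ≈ 80.8 °C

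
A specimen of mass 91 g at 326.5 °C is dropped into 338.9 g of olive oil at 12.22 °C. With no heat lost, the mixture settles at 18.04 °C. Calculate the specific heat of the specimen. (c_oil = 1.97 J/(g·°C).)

m_s c (T_s − T_f) = m_oil c_oil (T_f − T_0):
91×c×(326.5 − 18.04) = 338.9×1.97×(18.04 − 12.22)
28070 c = 3885.6  ⇒  c ≈ 0.1384 J/(g·°C)

c ≈ 0.138 J/(g·°C)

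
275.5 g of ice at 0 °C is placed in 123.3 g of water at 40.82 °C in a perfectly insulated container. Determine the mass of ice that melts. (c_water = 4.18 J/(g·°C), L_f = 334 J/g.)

Heat available from the water dropping to 0 °C: 123.3×4.18×40.82 = 21038 J.
To melt every bit of ice: 275.5×334 = 92017 J.
That's not enough to melt it all — equilibrium is at 0 °C with ice remaining.
m_melt = 21038 / L_f = 62.99 g.

m_melted ≈ 63 g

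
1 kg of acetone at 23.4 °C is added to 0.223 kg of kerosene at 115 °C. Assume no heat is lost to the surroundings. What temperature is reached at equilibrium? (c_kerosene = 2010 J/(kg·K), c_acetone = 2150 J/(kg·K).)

T_f ≈ 39.2 °C

Taking heat into each body as positive, Σ m c ΔT = 0:
0.223×2010×(T − 115) + 1×2150×(T − 23.4) = 0
(448.23 + 2150) T = 448.23×115 + 2150×23.4
T ≈ 39.20 °C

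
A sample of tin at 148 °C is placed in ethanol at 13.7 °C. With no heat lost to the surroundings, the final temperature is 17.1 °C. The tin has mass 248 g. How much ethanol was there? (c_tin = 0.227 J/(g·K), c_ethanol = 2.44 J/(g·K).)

Let T be the final temperature. ΣQ_i = 0:
248·0.227·(17.1 − 148) + m·2.44·(17.1 − 13.7) = 0
8.296 m = 7369.1
m = 7369.1/8.296 ≈ 888.3 g

m ≈ 888 g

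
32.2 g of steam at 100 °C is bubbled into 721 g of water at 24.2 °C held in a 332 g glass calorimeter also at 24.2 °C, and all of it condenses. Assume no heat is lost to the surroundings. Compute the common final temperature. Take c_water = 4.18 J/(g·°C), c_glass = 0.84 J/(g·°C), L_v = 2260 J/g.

T_f ≈ 48.4 °C

Setting the total heat transfer to zero:
latent heat released on condensation: 32.2·2260 = 72772
  condensed water 100 °C→T: 134.6(T − 100)
  water warms: 721·4.18·(T − 24.2) = 3013.8(T − 24.2)
  glass cup: 332·0.84·(T − 24.2) = 278.88(T − 24.2)
3427.3 T = 72772 + 13460 + 79682 = 165914
T ≈ 48.41 °C, under the boiling point, so the assumption holds.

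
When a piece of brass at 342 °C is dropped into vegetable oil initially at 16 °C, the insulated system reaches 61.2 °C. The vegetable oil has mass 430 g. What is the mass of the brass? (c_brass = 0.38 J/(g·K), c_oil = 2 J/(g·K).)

m ≈ 364 g

Heat lost by the brass = heat gained by the oil:
m×0.38×(342 − 61.2) = 430×2×(61.2 − 16)
106.7 m = 38872  ⇒  m ≈ 364.3 g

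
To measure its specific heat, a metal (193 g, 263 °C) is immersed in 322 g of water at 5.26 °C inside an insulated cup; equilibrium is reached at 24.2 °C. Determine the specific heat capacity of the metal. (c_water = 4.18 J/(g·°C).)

Energy conservation, ΣQ = 0:
193×c×(24.2 − 263) + 322×4.18×(24.2 − 5.26) = 0
-46088 c = -25492
c = -25492/-46088 ≈ 0.5531 J/(g·°C)

c ≈ 0.553 J/(g·°C)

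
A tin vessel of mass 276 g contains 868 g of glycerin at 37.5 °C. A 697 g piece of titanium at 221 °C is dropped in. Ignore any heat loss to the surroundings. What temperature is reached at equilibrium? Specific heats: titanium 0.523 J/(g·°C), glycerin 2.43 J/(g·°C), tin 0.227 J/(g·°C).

Net heat exchanged in the isolated system is zero:
697·0.523·(T − 221) + 868·2.43·(T − 37.5) + 276·0.227·(T − 37.5) = 0
(364.53 + 2109.2 + 62.65) T = 364.53·221 + 2109.2·37.5 + 62.65·37.5
T ≈ 63.87 °C

T_f ≈ 63.9 °C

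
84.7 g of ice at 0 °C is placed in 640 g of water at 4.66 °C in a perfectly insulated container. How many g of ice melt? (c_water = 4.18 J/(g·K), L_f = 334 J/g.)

m_melted ≈ 37.3 g

Water can give up m c ΔT = 640×4.18×4.66 = 12466 J before reaching 0 °C.
To melt every bit of ice: 84.7×334 = 28290 J.
12466 J < 28290 J, so only part of the ice melts and the system sits at 0 °C.
m_melted×334 = 12466  ⇒  m_melted ≈ 37.32 g.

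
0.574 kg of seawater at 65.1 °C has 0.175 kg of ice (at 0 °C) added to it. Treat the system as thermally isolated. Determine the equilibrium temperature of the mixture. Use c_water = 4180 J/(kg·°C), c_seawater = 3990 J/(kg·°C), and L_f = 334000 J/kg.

Heat gained plus heat lost sum to zero:
fusion: m_ice L_f = 0.175×334000 = 58450
  meltwater 0→T: 0.175×4180×T = 731.5 T
  seawater cools: 0.574×3990×(T − 65.1) = 2290.3(T − 65.1)
3021.8 T = 149096 − 58450 = 90646
T ≈ 30.00 °C (positive, so assuming full melt was valid).

T_f ≈ 30.0 °C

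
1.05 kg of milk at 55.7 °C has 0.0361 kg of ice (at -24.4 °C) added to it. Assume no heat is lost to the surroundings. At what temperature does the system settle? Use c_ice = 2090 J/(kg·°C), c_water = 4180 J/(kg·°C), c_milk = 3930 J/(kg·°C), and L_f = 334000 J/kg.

T_f ≈ 50.5 °C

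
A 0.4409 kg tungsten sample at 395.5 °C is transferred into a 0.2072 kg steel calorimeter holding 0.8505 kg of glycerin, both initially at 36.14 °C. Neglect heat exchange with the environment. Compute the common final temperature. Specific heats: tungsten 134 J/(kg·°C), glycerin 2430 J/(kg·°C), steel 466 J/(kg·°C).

T_f ≈ 45.7 °C

T_f is the heat-capacity-weighted average of the initial temperatures:
T_f = (59.08*395.5 + 2066.7*36.14 + 96.56*36.14) / (59.08 + 2066.7 + 96.56)
    = 101547 / 2222.4 ≈ 45.69 °C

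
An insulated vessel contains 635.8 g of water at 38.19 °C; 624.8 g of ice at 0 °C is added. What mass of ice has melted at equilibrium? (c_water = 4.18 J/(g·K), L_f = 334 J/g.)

Water can give up m c ΔT = 635.8×4.18×38.19 = 101495 J before reaching 0 °C.
Fully melting the ice requires m_ice L_f = 624.8×334 = 208683 J.
That's not enough to melt it all — equilibrium is at 0 °C with ice remaining.
m_melted×334 = 101495  ⇒  m_melted ≈ 303.9 g.

m_melted ≈ 304 g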